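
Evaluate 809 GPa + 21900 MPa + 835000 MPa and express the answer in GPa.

In GPa:
  809 GPa → 809
  21900 MPa = 21900 × 10⁻³ GPa = 21.9
  835000 MPa = 835000 × 10⁻³ GPa = 835
Sum: 809 + 21.9 + 835 = 1665.9

1665.9 GPa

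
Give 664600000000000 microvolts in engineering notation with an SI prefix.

= 664.6e6 volts; 1e6 is mega.

664.6 megavolts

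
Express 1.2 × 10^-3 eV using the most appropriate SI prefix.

= 1.2 × 10^-3 eV; 10^-3 is milli.

1.2 meV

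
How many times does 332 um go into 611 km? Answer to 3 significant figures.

1840000000

(611 × 10³) / (332 × 10⁻⁶) = 1.84 × 10⁹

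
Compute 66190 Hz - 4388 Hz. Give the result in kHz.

61.802 kHz

In kHz:
  66190 Hz = 66190 × 10⁻³ kHz = 66.19
  4388 Hz = 4388 × 10⁻³ kHz = 4.388
Difference: 66.19 - 4.388 = 61.802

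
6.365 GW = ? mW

giga = 10⁹, milli = 10⁻³; factor is 10¹².
6.365 × 10¹² = 6365000000000

6365000000000 mW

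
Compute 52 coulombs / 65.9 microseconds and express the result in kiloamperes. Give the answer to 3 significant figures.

(52) / (65.9 × 10^-6) = 0.78907 × 10^6 A

789 kiloamperes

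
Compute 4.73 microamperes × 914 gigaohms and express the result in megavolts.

4.32322 megavolts

4.73e-6 × 914e9 = 4323.22e3 V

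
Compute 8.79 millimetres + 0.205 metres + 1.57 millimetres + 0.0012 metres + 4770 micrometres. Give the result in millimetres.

In millimetres:
  8.79 millimetres → 8.79
  0.205 metres = 0.205 × 10^3 millimetres = 205
  1.57 millimetres → 1.57
  0.0012 metres = 0.0012 × 10^3 millimetres = 1.2
  4770 micrometres = 4770 × 10^-3 millimetres = 4.77
Sum: 8.79 + 205 + 1.57 + 1.2 + 4.77 = 221.33

221.33 millimetres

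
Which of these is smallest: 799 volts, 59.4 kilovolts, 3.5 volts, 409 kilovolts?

799 volts = 799 volts
59.4 kilovolts = 59400 volts
3.5 volts = 3.5 volts
409 kilovolts = 409000 volts

3.5 volts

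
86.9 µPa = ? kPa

0.0000000869 kPa

micro = 10^-6, kilo = 10^3; factor is 10^-9.
86.9 × 10^-9 = 0.0000000869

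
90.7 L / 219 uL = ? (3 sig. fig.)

(90.7) / (219 × 10⁻⁶) = 0.4142 × 10⁶

414000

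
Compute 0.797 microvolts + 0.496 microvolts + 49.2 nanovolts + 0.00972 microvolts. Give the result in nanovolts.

1351.92 nanovolts

In nanovolts:
  0.797 microvolts = 0.797 × 10^3 nanovolts = 797
  0.496 microvolts = 0.496 × 10^3 nanovolts = 496
  49.2 nanovolts → 49.2
  0.00972 microvolts = 0.00972 × 10^3 nanovolts = 9.72
Sum: 797 + 496 + 49.2 + 9.72 = 1351.92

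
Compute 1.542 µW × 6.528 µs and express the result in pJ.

1.542 × 10⁻⁶ × 6.528 × 10⁻⁶ = 10.066176 × 10⁻¹² J

10.066176 pJ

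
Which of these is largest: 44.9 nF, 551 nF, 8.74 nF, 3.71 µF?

44.9 nF = 0.0000000449 F
551 nF = 0.000000551 F
8.74 nF = 0.00000000874 F
3.71 µF = 0.00000371 F

3.71 µF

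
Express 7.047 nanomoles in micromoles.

0.007047 micromoles

nano = 10⁻⁹, micro = 10⁻⁶; factor is 10⁻³.
7.047 × 10⁻³ = 0.007047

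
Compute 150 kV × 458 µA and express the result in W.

150e3 × 458e-6 = 68700e-3 W

68.7 W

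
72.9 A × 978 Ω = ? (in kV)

72.9 × 978 = 71296.2 V

71.2962 kV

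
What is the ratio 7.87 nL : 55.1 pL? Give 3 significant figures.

143

(7.87 × 10⁻⁹) / (55.1 × 10⁻¹²) = 0.1428 × 10³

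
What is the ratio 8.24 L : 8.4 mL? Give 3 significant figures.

(8.24) / (8.4 × 10⁻³) = 0.981 × 10³

981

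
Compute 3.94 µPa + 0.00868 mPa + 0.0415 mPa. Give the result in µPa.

54.12 µPa

In µPa:
  3.94 µPa → 3.94
  0.00868 mPa = 0.00868 × 10^3 µPa = 8.68
  0.0415 mPa = 0.0415 × 10^3 µPa = 41.5
Sum: 3.94 + 8.68 + 41.5 = 54.12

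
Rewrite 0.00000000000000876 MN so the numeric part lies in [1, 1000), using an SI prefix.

8.76 nN

= 8.76 × 10⁻⁹ N; 10⁻⁹ is nano.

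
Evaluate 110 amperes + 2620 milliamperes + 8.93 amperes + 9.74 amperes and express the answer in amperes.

131.29 amperes

In amperes:
  110 amperes → 110
  2620 milliamperes = 2620 × 10^-3 amperes = 2.62
  8.93 amperes → 8.93
  9.74 amperes → 9.74
Sum: 110 + 2.62 + 8.93 + 9.74 = 131.29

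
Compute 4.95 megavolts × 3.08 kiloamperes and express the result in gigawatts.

15.246 gigawatts

4.95 × 10⁶ × 3.08 × 10³ = 15.246 × 10⁹ W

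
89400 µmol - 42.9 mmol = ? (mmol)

46.5 mmol

In mmol:
  89400 µmol = 89400 × 10^-3 mmol = 89.4
  42.9 mmol → 42.9
Difference: 89.4 - 42.9 = 46.5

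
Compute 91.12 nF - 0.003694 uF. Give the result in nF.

87.426 nF

In nF:
  91.12 nF → 91.12
  0.003694 uF = 0.003694 × 10³ nF = 3.694
Difference: 91.12 - 3.694 = 87.426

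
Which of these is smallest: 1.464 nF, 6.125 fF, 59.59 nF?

6.125 fF

1.464 nF = 0.000000001464 F
6.125 fF = 0.000000000000006125 F
59.59 nF = 0.00000005959 F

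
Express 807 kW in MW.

kilo = 10³, mega = 10⁶; factor is 10⁻³.
807 × 10⁻³ = 0.807

0.807 MW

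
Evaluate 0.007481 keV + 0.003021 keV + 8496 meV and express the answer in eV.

18.998 eV

In eV:
  0.007481 keV = 0.007481e3 eV = 7.481
  0.003021 keV = 0.003021e3 eV = 3.021
  8496 meV = 8496e-3 eV = 8.496
Sum: 7.481 + 3.021 + 8.496 = 18.998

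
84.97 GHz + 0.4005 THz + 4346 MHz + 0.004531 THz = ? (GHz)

In GHz:
  84.97 GHz → 84.97
  0.4005 THz = 0.4005 × 10³ GHz = 400.5
  4346 MHz = 4346 × 10⁻³ GHz = 4.346
  0.004531 THz = 0.004531 × 10³ GHz = 4.531
Sum: 84.97 + 400.5 + 4.346 + 4.531 = 494.347

494.347 GHz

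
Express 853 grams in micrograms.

(no prefix) = 10⁰, micro = 10⁻⁶; factor is 10⁶.
853 × 10⁶ = 853000000

853000000 micrograms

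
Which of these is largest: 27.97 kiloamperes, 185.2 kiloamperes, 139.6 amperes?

27.97 kiloamperes = 27970 amperes
185.2 kiloamperes = 185200 amperes
139.6 amperes = 139.6 amperes

185.2 kiloamperes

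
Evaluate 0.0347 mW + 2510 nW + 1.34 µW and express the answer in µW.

38.55 µW

In µW:
  0.0347 mW = 0.0347e3 µW = 34.7
  2510 nW = 2510e-3 µW = 2.51
  1.34 µW → 1.34
Sum: 34.7 + 2.51 + 1.34 = 38.55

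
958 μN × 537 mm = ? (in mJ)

0.514446 mJ

958 × 10⁻⁶ × 537 × 10⁻³ = 514446 × 10⁻⁹ J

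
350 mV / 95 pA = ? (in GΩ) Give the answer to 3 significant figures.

(350 × 10^-3) / (95 × 10^-12) = 3.6842 × 10^9 Ω

3.68 GΩ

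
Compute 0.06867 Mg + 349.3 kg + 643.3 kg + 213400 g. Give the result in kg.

In kg:
  0.06867 Mg = 0.06867 × 10^3 kg = 68.67
  349.3 kg → 349.3
  643.3 kg → 643.3
  213400 g = 213400 × 10^-3 kg = 213.4
Sum: 68.67 + 349.3 + 643.3 + 213.4 = 1274.67

1274.67 kg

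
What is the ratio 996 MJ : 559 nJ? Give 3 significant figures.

1780000000000000

(996 × 10^6) / (559 × 10^-9) = 1.782 × 10^15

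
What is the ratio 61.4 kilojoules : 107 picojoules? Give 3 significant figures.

574000000000000

(61.4 × 10^3) / (107 × 10^-12) = 0.5738 × 10^15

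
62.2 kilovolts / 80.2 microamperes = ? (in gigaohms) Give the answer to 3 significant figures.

(62.2e3) / (80.2e-6) = 0.77556e9 Ω

0.776 gigaohms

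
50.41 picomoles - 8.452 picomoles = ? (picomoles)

In picomoles:
  50.41 picomoles → 50.41
  8.452 picomoles → 8.452
Difference: 50.41 - 8.452 = 41.958

41.958 picomoles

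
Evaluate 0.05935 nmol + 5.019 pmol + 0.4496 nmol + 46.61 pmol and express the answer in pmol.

In pmol:
  0.05935 nmol = 0.05935 × 10^3 pmol = 59.35
  5.019 pmol → 5.019
  0.4496 nmol = 0.4496 × 10^3 pmol = 449.6
  46.61 pmol → 46.61
Sum: 59.35 + 5.019 + 449.6 + 46.61 = 560.579

560.579 pmol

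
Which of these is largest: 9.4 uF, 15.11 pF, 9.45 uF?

9.4 uF = 0.0000094 F
15.11 pF = 0.00000000001511 F
9.45 uF = 0.00000945 F

9.45 uF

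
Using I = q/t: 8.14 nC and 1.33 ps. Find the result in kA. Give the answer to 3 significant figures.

(8.14e-9) / (1.33e-12) = 6.1203e3 A

6.12 kA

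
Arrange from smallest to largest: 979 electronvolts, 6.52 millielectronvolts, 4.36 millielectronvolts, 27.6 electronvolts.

4.36 millielectronvolts < 6.52 millielectronvolts < 27.6 electronvolts < 979 electronvolts

979 electronvolts = 979 electronvolts
6.52 millielectronvolts = 0.00652 electronvolts
4.36 millielectronvolts = 0.00436 electronvolts
27.6 electronvolts = 27.6 electronvolts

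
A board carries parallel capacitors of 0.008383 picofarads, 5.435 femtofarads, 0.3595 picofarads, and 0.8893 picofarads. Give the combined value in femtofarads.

1262.618 femtofarads

In femtofarads:
  0.008383 picofarads = 0.008383e3 femtofarads = 8.383
  5.435 femtofarads → 5.435
  0.3595 picofarads = 0.3595e3 femtofarads = 359.5
  0.8893 picofarads = 0.8893e3 femtofarads = 889.3
Sum: 8.383 + 5.435 + 359.5 + 889.3 = 1262.618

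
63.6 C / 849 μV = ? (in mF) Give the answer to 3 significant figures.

74900000 mF

(63.6) / (849 × 10⁻⁶) = 0.074912 × 10⁶ F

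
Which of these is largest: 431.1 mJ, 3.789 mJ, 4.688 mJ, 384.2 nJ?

431.1 mJ = 0.4311 J
3.789 mJ = 0.003789 J
4.688 mJ = 0.004688 J
384.2 nJ = 0.0000003842 J

431.1 mJ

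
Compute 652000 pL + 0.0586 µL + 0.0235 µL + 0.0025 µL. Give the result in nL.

In nL:
  652000 pL = 652000e-3 nL = 652
  0.0586 µL = 0.0586e3 nL = 58.6
  0.0235 µL = 0.0235e3 nL = 23.5
  0.0025 µL = 0.0025e3 nL = 2.5
Sum: 652 + 58.6 + 23.5 + 2.5 = 736.6

736.6 nL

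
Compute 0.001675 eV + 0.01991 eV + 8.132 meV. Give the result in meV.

In meV:
  0.001675 eV = 0.001675e3 meV = 1.675
  0.01991 eV = 0.01991e3 meV = 19.91
  8.132 meV → 8.132
Sum: 1.675 + 19.91 + 8.132 = 29.717

29.717 meV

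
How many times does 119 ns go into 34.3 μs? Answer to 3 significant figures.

288

(34.3e-6) / (119e-9) = 0.2882e3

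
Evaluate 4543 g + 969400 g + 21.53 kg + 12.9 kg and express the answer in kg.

In kg:
  4543 g = 4543 × 10⁻³ kg = 4.543
  969400 g = 969400 × 10⁻³ kg = 969.4
  21.53 kg → 21.53
  12.9 kg → 12.9
Sum: 4.543 + 969.4 + 21.53 + 12.9 = 1008.373

1008.373 kg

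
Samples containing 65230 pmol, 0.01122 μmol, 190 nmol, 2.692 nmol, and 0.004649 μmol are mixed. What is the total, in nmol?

In nmol:
  65230 pmol = 65230e-3 nmol = 65.23
  0.01122 μmol = 0.01122e3 nmol = 11.22
  190 nmol → 190
  2.692 nmol → 2.692
  0.004649 μmol = 0.004649e3 nmol = 4.649
Sum: 65.23 + 11.22 + 190 + 2.692 + 4.649 = 273.791

273.791 nmol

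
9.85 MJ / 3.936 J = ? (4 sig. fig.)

(9.85 × 10⁶) / (3.936) = 2.5025 × 10⁶

2503000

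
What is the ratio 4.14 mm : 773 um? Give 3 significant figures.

(4.14e-3) / (773e-6) = 0.005356e3

5.36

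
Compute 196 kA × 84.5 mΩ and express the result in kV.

16.562 kV

196 × 10³ × 84.5 × 10⁻³ = 16562 V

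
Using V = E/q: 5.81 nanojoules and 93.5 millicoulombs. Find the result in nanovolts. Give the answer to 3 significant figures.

62.1 nanovolts

(5.81 × 10⁻⁹) / (93.5 × 10⁻³) = 0.062139 × 10⁻⁶ V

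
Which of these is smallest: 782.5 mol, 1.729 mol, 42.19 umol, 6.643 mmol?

42.19 umol

782.5 mol = 782.5 mol
1.729 mol = 1.729 mol
42.19 umol = 0.00004219 mol
6.643 mmol = 0.006643 mol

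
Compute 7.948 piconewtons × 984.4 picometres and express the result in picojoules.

7.948 × 10^-12 × 984.4 × 10^-12 = 7824.0112 × 10^-24 J

0.0000000078240112 picojoules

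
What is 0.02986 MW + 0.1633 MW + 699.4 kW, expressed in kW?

In kW:
  0.02986 MW = 0.02986e3 kW = 29.86
  0.1633 MW = 0.1633e3 kW = 163.3
  699.4 kW → 699.4
Sum: 29.86 + 163.3 + 699.4 = 892.56

892.56 kW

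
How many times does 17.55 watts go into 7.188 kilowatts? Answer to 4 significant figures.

409.6

(7.188 × 10^3) / (17.55) = 0.40957 × 10^3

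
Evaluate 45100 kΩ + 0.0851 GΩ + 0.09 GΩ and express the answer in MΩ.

In MΩ:
  45100 kΩ = 45100e-3 MΩ = 45.1
  0.0851 GΩ = 0.0851e3 MΩ = 85.1
  0.09 GΩ = 0.09e3 MΩ = 90
Sum: 45.1 + 85.1 + 90 = 220.2

220.2 MΩ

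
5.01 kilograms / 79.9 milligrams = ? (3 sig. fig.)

62700

(5.01 × 10³) / (79.9 × 10⁻³) = 0.0627 × 10⁶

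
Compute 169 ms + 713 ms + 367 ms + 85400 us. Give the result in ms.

In ms:
  169 ms → 169
  713 ms → 713
  367 ms → 367
  85400 us = 85400 × 10^-3 ms = 85.4
Sum: 169 + 713 + 367 + 85.4 = 1334.4

1334.4 ms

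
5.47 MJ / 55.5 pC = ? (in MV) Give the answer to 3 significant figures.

(5.47e6) / (55.5e-12) = 0.098559e18 V

98600000000 MV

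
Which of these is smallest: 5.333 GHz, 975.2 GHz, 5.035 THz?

5.333 GHz

5.333 GHz = 5333000000 Hz
975.2 GHz = 975200000000 Hz
5.035 THz = 5035000000000 Hz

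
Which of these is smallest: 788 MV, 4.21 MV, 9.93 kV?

9.93 kV

788 MV = 788000000 V
4.21 MV = 4210000 V
9.93 kV = 9930 V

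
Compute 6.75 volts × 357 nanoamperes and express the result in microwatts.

2.40975 microwatts

6.75 × 357 × 10^-9 = 2409.75 × 10^-9 W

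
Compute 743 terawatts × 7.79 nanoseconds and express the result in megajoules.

743e12 × 7.79e-9 = 5787.97e3 J

5.78797 megajoules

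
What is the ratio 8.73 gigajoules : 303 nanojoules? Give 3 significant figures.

(8.73 × 10^9) / (303 × 10^-9) = 0.02881 × 10^18

28800000000000000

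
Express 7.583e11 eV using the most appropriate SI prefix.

= 758.3e9 eV; 1e9 is giga.

758.3 GeV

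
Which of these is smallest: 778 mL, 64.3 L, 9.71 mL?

778 mL = 0.778 L
64.3 L = 64.3 L
9.71 mL = 0.00971 L

9.71 mL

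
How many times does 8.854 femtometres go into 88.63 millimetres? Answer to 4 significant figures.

10010000000000

(88.63 × 10⁻³) / (8.854 × 10⁻¹⁵) = 10.01 × 10¹²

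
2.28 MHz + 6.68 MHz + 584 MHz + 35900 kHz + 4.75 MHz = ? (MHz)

633.61 MHz

In MHz:
  2.28 MHz → 2.28
  6.68 MHz → 6.68
  584 MHz → 584
  35900 kHz = 35900 × 10^-3 MHz = 35.9
  4.75 MHz → 4.75
Sum: 2.28 + 6.68 + 584 + 35.9 + 4.75 = 633.61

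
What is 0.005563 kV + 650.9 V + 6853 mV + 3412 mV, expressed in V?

In V:
  0.005563 kV = 0.005563e3 V = 5.563
  650.9 V → 650.9
  6853 mV = 6853e-3 V = 6.853
  3412 mV = 3412e-3 V = 3.412
Sum: 5.563 + 650.9 + 6.853 + 3.412 = 666.728

666.728 V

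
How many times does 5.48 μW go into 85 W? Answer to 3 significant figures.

(85) / (5.48 × 10^-6) = 15.51 × 10^6

15500000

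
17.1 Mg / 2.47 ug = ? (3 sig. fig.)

6920000000000

(17.1 × 10^6) / (2.47 × 10^-6) = 6.923 × 10^12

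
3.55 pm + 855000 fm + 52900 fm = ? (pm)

In pm:
  3.55 pm → 3.55
  855000 fm = 855000 × 10⁻³ pm = 855
  52900 fm = 52900 × 10⁻³ pm = 52.9
Sum: 3.55 + 855 + 52.9 = 911.45

911.45 pm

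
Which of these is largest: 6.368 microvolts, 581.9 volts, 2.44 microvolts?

6.368 microvolts = 0.000006368 volts
581.9 volts = 581.9 volts
2.44 microvolts = 0.00000244 volts

581.9 volts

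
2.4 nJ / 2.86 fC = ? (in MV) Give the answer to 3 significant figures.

0.839 MV

(2.4e-9) / (2.86e-15) = 0.83916e6 V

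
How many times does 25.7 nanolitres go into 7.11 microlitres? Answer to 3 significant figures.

(7.11 × 10^-6) / (25.7 × 10^-9) = 0.2767 × 10^3

277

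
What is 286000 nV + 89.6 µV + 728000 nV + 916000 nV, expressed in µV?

In µV:
  286000 nV = 286000 × 10^-3 µV = 286
  89.6 µV → 89.6
  728000 nV = 728000 × 10^-3 µV = 728
  916000 nV = 916000 × 10^-3 µV = 916
Sum: 286 + 89.6 + 728 + 916 = 2019.6

2019.6 µV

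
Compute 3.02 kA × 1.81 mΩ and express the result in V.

3.02e3 × 1.81e-3 = 5.4662 V

5.4662 V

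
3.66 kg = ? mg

3660000 mg

kilo = 10³, milli = 10⁻³; factor is 10⁶.
3.66 × 10⁶ = 3660000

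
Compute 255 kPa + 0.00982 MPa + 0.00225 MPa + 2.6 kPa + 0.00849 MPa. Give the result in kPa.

278.16 kPa

In kPa:
  255 kPa → 255
  0.00982 MPa = 0.00982 × 10³ kPa = 9.82
  0.00225 MPa = 0.00225 × 10³ kPa = 2.25
  2.6 kPa → 2.6
  0.00849 MPa = 0.00849 × 10³ kPa = 8.49
Sum: 255 + 9.82 + 2.25 + 2.6 + 8.49 = 278.16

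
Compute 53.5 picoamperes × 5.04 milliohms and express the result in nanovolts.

0.00026964 nanovolts

53.5e-12 × 5.04e-3 = 269.64e-15 V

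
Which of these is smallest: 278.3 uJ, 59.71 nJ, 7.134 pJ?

278.3 uJ = 0.0002783 J
59.71 nJ = 0.00000005971 J
7.134 pJ = 0.000000000007134 J

7.134 pJ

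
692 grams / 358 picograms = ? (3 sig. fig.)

(692) / (358 × 10⁻¹²) = 1.933 × 10¹²

1930000000000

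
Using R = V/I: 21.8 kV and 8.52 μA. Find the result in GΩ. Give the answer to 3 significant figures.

2.56 GΩ

(21.8 × 10³) / (8.52 × 10⁻⁶) = 2.5587 × 10⁹ Ω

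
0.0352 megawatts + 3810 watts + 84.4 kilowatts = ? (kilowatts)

123.41 kilowatts

In kilowatts:
  0.0352 megawatts = 0.0352e3 kilowatts = 35.2
  3810 watts = 3810e-3 kilowatts = 3.81
  84.4 kilowatts → 84.4
Sum: 35.2 + 3.81 + 84.4 = 123.41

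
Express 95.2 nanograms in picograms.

nano = 10⁻⁹, pico = 10⁻¹²; factor is 10³.
95.2 × 10³ = 95200

95200 picograms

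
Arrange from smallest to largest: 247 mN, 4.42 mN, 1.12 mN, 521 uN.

247 mN = 0.247 N
4.42 mN = 0.00442 N
1.12 mN = 0.00112 N
521 uN = 0.000521 N

521 uN < 1.12 mN < 4.42 mN < 247 mN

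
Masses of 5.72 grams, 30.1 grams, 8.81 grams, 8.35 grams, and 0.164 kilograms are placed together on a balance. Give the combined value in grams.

In grams:
  5.72 grams → 5.72
  30.1 grams → 30.1
  8.81 grams → 8.81
  8.35 grams → 8.35
  0.164 kilograms = 0.164e3 grams = 164
Sum: 5.72 + 30.1 + 8.81 + 8.35 + 164 = 216.98

216.98 grams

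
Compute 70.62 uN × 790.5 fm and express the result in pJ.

70.62 × 10^-6 × 790.5 × 10^-15 = 55825.11 × 10^-21 J

0.00005582511 pJ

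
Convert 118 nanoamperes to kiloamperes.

nano = 10⁻⁹, kilo = 10³; factor is 10⁻¹².
118 × 10⁻¹² = 0.000000000118

0.000000000118 kiloamperes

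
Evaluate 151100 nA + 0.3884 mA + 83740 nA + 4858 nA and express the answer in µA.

In µA:
  151100 nA = 151100 × 10⁻³ µA = 151.1
  0.3884 mA = 0.3884 × 10³ µA = 388.4
  83740 nA = 83740 × 10⁻³ µA = 83.74
  4858 nA = 4858 × 10⁻³ µA = 4.858
Sum: 151.1 + 388.4 + 83.74 + 4.858 = 628.098

628.098 µA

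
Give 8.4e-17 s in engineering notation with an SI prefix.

= 84e-18 s; 1e-18 is atto.

84 as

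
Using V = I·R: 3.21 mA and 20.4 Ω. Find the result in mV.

3.21 × 10⁻³ × 20.4 = 65.484 × 10⁻³ V

65.484 mV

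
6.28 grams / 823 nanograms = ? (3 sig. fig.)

7630000

(6.28) / (823e-9) = 0.007631e9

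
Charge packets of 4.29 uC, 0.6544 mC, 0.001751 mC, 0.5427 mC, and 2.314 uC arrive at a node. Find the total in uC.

1205.455 uC

In uC:
  4.29 uC → 4.29
  0.6544 mC = 0.6544e3 uC = 654.4
  0.001751 mC = 0.001751e3 uC = 1.751
  0.5427 mC = 0.5427e3 uC = 542.7
  2.314 uC → 2.314
Sum: 4.29 + 654.4 + 1.751 + 542.7 + 2.314 = 1205.455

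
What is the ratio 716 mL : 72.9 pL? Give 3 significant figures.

9820000000

(716 × 10^-3) / (72.9 × 10^-12) = 9.822 × 10^9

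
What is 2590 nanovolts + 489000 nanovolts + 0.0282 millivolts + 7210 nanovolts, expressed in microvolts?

527 microvolts

In microvolts:
  2590 nanovolts = 2590 × 10^-3 microvolts = 2.59
  489000 nanovolts = 489000 × 10^-3 microvolts = 489
  0.0282 millivolts = 0.0282 × 10^3 microvolts = 28.2
  7210 nanovolts = 7210 × 10^-3 microvolts = 7.21
Sum: 2.59 + 489 + 28.2 + 7.21 = 527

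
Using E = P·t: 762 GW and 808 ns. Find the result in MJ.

762e9 × 808e-9 = 615696 J

0.615696 MJ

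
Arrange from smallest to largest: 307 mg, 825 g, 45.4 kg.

307 mg = 0.307 g
825 g = 825 g
45.4 kg = 45400 g

307 mg < 825 g < 45.4 kg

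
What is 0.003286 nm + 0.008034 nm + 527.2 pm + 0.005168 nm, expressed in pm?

543.688 pm

In pm:
  0.003286 nm = 0.003286e3 pm = 3.286
  0.008034 nm = 0.008034e3 pm = 8.034
  527.2 pm → 527.2
  0.005168 nm = 0.005168e3 pm = 5.168
Sum: 3.286 + 8.034 + 527.2 + 5.168 = 543.688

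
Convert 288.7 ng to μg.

0.2887 μg

nano = 10^-9, micro = 10^-6; factor is 10^-3.
288.7 × 10^-3 = 0.2887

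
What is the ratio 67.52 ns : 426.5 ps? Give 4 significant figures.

(67.52 × 10^-9) / (426.5 × 10^-12) = 0.15831 × 10^3

158.3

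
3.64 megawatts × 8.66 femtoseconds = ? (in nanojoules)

3.64 × 10⁶ × 8.66 × 10⁻¹⁵ = 31.5224 × 10⁻⁹ J

31.5224 nanojoules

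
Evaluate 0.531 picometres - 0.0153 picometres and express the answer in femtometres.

In femtometres:
  0.531 picometres = 0.531 × 10³ femtometres = 531
  0.0153 picometres = 0.0153 × 10³ femtometres = 15.3
Difference: 531 - 15.3 = 515.7

515.7 femtometres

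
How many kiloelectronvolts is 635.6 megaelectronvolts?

635600 kiloelectronvolts

mega = 1e6, kilo = 1e3; factor is 1e3.
635.6 × 1e3 = 635600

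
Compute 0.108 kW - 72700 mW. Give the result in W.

In W:
  0.108 kW = 0.108e3 W = 108
  72700 mW = 72700e-3 W = 72.7
Difference: 108 - 72.7 = 35.3

35.3 W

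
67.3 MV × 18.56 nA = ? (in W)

67.3 × 10^6 × 18.56 × 10^-9 = 1249.088 × 10^-3 W

1.249088 W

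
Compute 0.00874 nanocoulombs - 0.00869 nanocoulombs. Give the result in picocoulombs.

0.05 picocoulombs

In picocoulombs:
  0.00874 nanocoulombs = 0.00874 × 10³ picocoulombs = 8.74
  0.00869 nanocoulombs = 0.00869 × 10³ picocoulombs = 8.69
Difference: 8.74 - 8.69 = 0.05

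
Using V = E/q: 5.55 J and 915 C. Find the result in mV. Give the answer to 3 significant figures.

6.07 mV

(5.55) / (915) = 0.0060656 V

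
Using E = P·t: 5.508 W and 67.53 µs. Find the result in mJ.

0.37195524 mJ

5.508 × 67.53 × 10^-6 = 371.95524 × 10^-6 J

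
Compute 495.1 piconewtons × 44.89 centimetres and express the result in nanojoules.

495.1 × 10⁻¹² × 44.89 × 10⁻² = 22225.039 × 10⁻¹⁴ J

0.22225039 nanojoules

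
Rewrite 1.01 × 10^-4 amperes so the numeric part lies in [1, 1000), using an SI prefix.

= 101 × 10^-6 amperes; 10^-6 is micro.

101 microamperes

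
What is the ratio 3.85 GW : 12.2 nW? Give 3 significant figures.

316000000000000000

(3.85 × 10⁹) / (12.2 × 10⁻⁹) = 0.3156 × 10¹⁸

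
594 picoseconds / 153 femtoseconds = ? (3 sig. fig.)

3880

(594 × 10^-12) / (153 × 10^-15) = 3.882 × 10^3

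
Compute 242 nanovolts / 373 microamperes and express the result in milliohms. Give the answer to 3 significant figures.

(242e-9) / (373e-6) = 0.64879e-3 Ω

0.649 milliohms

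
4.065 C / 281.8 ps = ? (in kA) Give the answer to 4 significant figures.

(4.065) / (281.8e-12) = 0.0144251e12 A

14430000 kA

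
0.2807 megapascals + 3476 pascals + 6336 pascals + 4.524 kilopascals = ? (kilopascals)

In kilopascals:
  0.2807 megapascals = 0.2807 × 10^3 kilopascals = 280.7
  3476 pascals = 3476 × 10^-3 kilopascals = 3.476
  6336 pascals = 6336 × 10^-3 kilopascals = 6.336
  4.524 kilopascals → 4.524
Sum: 280.7 + 3.476 + 6.336 + 4.524 = 295.036

295.036 kilopascals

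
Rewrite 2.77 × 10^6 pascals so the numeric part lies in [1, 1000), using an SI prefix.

2.77 megapascals

= 2.77 × 10^6 pascals; 10^6 is mega.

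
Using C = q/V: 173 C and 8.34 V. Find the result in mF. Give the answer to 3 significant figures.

20700 mF

(173) / (8.34) = 20.743 F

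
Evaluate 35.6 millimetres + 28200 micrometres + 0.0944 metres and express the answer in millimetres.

In millimetres:
  35.6 millimetres → 35.6
  28200 micrometres = 28200 × 10^-3 millimetres = 28.2
  0.0944 metres = 0.0944 × 10^3 millimetres = 94.4
Sum: 35.6 + 28.2 + 94.4 = 158.2

158.2 millimetres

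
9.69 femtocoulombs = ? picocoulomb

femto = 10⁻¹⁵, pico = 10⁻¹²; factor is 10⁻³.
9.69 × 10⁻³ = 0.00969

0.00969 picocoulombs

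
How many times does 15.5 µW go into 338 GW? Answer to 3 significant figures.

(338 × 10⁹) / (15.5 × 10⁻⁶) = 21.81 × 10¹⁵

21800000000000000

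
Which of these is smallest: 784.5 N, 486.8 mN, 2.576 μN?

784.5 N = 784.5 N
486.8 mN = 0.4868 N
2.576 μN = 0.000002576 N

2.576 μN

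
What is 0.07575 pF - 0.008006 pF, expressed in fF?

In fF:
  0.07575 pF = 0.07575 × 10^3 fF = 75.75
  0.008006 pF = 0.008006 × 10^3 fF = 8.006
Difference: 75.75 - 8.006 = 67.744

67.744 fF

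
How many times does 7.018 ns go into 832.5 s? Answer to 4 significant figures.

(832.5) / (7.018 × 10^-9) = 118.62 × 10^9

118600000000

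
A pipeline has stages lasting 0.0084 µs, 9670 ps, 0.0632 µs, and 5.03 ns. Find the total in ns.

86.3 ns

In ns:
  0.0084 µs = 0.0084 × 10³ ns = 8.4
  9670 ps = 9670 × 10⁻³ ns = 9.67
  0.0632 µs = 0.0632 × 10³ ns = 63.2
  5.03 ns → 5.03
Sum: 8.4 + 9.67 + 63.2 + 5.03 = 86.3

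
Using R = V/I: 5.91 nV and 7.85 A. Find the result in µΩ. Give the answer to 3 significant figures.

0.000753 µΩ

(5.91 × 10⁻⁹) / (7.85) = 0.75287 × 10⁻⁹ Ω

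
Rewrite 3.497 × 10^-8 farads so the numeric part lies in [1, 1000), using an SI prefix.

= 34.97 × 10^-9 farads; 10^-9 is nano.

34.97 nanofarads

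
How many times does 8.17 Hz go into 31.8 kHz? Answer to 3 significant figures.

3890

(31.8e3) / (8.17) = 3.892e3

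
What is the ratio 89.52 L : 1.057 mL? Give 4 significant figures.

(89.52) / (1.057 × 10⁻³) = 84.693 × 10³

84690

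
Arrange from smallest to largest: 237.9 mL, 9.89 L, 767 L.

237.9 mL < 9.89 L < 767 L

237.9 mL = 0.2379 L
9.89 L = 9.89 L
767 L = 767 L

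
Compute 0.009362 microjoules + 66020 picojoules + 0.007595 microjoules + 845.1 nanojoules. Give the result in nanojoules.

928.077 nanojoules

In nanojoules:
  0.009362 microjoules = 0.009362e3 nanojoules = 9.362
  66020 picojoules = 66020e-3 nanojoules = 66.02
  0.007595 microjoules = 0.007595e3 nanojoules = 7.595
  845.1 nanojoules → 845.1
Sum: 9.362 + 66.02 + 7.595 + 845.1 = 928.077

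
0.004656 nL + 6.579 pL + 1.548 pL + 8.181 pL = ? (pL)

20.964 pL

In pL:
  0.004656 nL = 0.004656 × 10³ pL = 4.656
  6.579 pL → 6.579
  1.548 pL → 1.548
  8.181 pL → 8.181
Sum: 4.656 + 6.579 + 1.548 + 8.181 = 20.964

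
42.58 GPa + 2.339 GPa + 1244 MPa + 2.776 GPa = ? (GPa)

In GPa:
  42.58 GPa → 42.58
  2.339 GPa → 2.339
  1244 MPa = 1244 × 10⁻³ GPa = 1.244
  2.776 GPa → 2.776
Sum: 42.58 + 2.339 + 1.244 + 2.776 = 48.939

48.939 GPa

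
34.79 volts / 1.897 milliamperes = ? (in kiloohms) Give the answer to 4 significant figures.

18.34 kiloohms

(34.79) / (1.897e-3) = 18.3395e3 Ω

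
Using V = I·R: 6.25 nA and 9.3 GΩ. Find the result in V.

6.25 × 10^-9 × 9.3 × 10^9 = 58.125 V

58.125 V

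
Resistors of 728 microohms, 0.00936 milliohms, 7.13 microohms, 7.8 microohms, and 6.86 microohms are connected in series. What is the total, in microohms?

In microohms:
  728 microohms → 728
  0.00936 milliohms = 0.00936e3 microohms = 9.36
  7.13 microohms → 7.13
  7.8 microohms → 7.8
  6.86 microohms → 6.86
Sum: 728 + 9.36 + 7.13 + 7.8 + 6.86 = 759.15

759.15 microohms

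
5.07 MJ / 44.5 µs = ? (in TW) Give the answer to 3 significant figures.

0.114 TW

(5.07 × 10^6) / (44.5 × 10^-6) = 0.11393 × 10^12 W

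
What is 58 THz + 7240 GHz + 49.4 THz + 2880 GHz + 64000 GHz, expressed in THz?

181.52 THz

In THz:
  58 THz → 58
  7240 GHz = 7240 × 10^-3 THz = 7.24
  49.4 THz → 49.4
  2880 GHz = 2880 × 10^-3 THz = 2.88
  64000 GHz = 64000 × 10^-3 THz = 64
Sum: 58 + 7.24 + 49.4 + 2.88 + 64 = 181.52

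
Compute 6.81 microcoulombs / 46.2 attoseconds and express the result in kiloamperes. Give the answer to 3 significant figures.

147000000 kiloamperes

(6.81 × 10^-6) / (46.2 × 10^-18) = 0.1474 × 10^12 A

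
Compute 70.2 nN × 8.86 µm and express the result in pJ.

70.2 × 10⁻⁹ × 8.86 × 10⁻⁶ = 621.972 × 10⁻¹⁵ J

0.621972 pJ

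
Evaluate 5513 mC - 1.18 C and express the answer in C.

4.333 C

In C:
  5513 mC = 5513e-3 C = 5.513
  1.18 C → 1.18
Difference: 5.513 - 1.18 = 4.333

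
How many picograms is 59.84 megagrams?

mega = 1e6, pico = 1e-12; factor is 1e18.
59.84 × 1e18 = 59840000000000000000

59840000000000000000 picograms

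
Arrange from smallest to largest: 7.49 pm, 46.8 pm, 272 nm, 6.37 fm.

6.37 fm < 7.49 pm < 46.8 pm < 272 nm

7.49 pm = 0.00000000000749 m
46.8 pm = 0.0000000000468 m
272 nm = 0.000000272 m
6.37 fm = 0.00000000000000637 m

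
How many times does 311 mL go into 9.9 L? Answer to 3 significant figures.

31.8

(9.9) / (311 × 10^-3) = 0.03183 × 10^3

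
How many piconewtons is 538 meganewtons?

mega = 1e6, pico = 1e-12; factor is 1e18.
538 × 1e18 = 538000000000000000000

538000000000000000000 piconewtons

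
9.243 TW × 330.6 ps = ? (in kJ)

3.0557358 kJ

9.243 × 10¹² × 330.6 × 10⁻¹² = 3055.7358 J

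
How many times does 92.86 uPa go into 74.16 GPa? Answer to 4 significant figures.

(74.16e9) / (92.86e-6) = 0.79862e15

798600000000000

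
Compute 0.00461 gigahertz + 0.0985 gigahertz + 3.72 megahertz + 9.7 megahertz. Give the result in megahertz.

116.53 megahertz

In megahertz:
  0.00461 gigahertz = 0.00461 × 10³ megahertz = 4.61
  0.0985 gigahertz = 0.0985 × 10³ megahertz = 98.5
  3.72 megahertz → 3.72
  9.7 megahertz → 9.7
Sum: 4.61 + 98.5 + 3.72 + 9.7 = 116.53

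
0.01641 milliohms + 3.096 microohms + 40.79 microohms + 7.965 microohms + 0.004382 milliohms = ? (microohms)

In microohms:
  0.01641 milliohms = 0.01641e3 microohms = 16.41
  3.096 microohms → 3.096
  40.79 microohms → 40.79
  7.965 microohms → 7.965
  0.004382 milliohms = 0.004382e3 microohms = 4.382
Sum: 16.41 + 3.096 + 40.79 + 7.965 + 4.382 = 72.643

72.643 microohms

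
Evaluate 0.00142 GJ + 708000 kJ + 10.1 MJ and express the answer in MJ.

In MJ:
  0.00142 GJ = 0.00142 × 10^3 MJ = 1.42
  708000 kJ = 708000 × 10^-3 MJ = 708
  10.1 MJ → 10.1
Sum: 1.42 + 708 + 10.1 = 719.52

719.52 MJ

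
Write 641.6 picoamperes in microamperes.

pico = 10^-12, micro = 10^-6; factor is 10^-6.
641.6 × 10^-6 = 0.0006416

0.0006416 microamperes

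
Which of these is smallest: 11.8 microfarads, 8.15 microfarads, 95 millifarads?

8.15 microfarads

11.8 microfarads = 0.0000118 farads
8.15 microfarads = 0.00000815 farads
95 millifarads = 0.095 farads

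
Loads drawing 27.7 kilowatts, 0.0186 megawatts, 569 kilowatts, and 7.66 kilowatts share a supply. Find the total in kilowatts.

622.96 kilowatts

In kilowatts:
  27.7 kilowatts → 27.7
  0.0186 megawatts = 0.0186 × 10³ kilowatts = 18.6
  569 kilowatts → 569
  7.66 kilowatts → 7.66
Sum: 27.7 + 18.6 + 569 + 7.66 = 622.96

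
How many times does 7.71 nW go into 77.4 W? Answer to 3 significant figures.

(77.4) / (7.71 × 10⁻⁹) = 10.04 × 10⁹

10000000000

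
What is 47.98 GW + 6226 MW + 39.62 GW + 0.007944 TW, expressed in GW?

101.77 GW

In GW:
  47.98 GW → 47.98
  6226 MW = 6226 × 10⁻³ GW = 6.226
  39.62 GW → 39.62
  0.007944 TW = 0.007944 × 10³ GW = 7.944
Sum: 47.98 + 6.226 + 39.62 + 7.944 = 101.77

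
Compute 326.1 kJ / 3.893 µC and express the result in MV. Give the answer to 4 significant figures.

(326.1 × 10^3) / (3.893 × 10^-6) = 83.7657 × 10^9 V

83770 MV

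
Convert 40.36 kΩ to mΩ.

kilo = 10^3, milli = 10^-3; factor is 10^6.
40.36 × 10^6 = 40360000

40360000 mΩ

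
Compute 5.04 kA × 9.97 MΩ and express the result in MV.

50248.8 MV

5.04 × 10^3 × 9.97 × 10^6 = 50.2488 × 10^9 V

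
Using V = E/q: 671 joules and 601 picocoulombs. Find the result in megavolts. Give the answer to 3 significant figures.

1120000 megavolts

(671) / (601e-12) = 1.1165e12 V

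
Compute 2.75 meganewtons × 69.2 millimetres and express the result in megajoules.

0.1903 megajoules

2.75 × 10^6 × 69.2 × 10^-3 = 190.3 × 10^3 J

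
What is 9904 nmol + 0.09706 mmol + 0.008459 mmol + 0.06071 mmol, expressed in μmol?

In μmol:
  9904 nmol = 9904 × 10⁻³ μmol = 9.904
  0.09706 mmol = 0.09706 × 10³ μmol = 97.06
  0.008459 mmol = 0.008459 × 10³ μmol = 8.459
  0.06071 mmol = 0.06071 × 10³ μmol = 60.71
Sum: 9.904 + 97.06 + 8.459 + 60.71 = 176.133

176.133 μmol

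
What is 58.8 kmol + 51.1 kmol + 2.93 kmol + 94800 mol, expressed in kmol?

In kmol:
  58.8 kmol → 58.8
  51.1 kmol → 51.1
  2.93 kmol → 2.93
  94800 mol = 94800 × 10⁻³ kmol = 94.8
Sum: 58.8 + 51.1 + 2.93 + 94.8 = 207.63

207.63 kmol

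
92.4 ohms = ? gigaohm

0.0000000924 gigaohms

(no prefix) = 1e0, giga = 1e9; factor is 1e-9.
92.4 × 1e-9 = 0.0000000924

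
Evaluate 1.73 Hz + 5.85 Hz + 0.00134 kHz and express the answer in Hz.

In Hz:
  1.73 Hz → 1.73
  5.85 Hz → 5.85
  0.00134 kHz = 0.00134 × 10^3 Hz = 1.34
Sum: 1.73 + 5.85 + 1.34 = 8.92

8.92 Hz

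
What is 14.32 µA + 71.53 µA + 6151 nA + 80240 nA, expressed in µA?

In µA:
  14.32 µA → 14.32
  71.53 µA → 71.53
  6151 nA = 6151e-3 µA = 6.151
  80240 nA = 80240e-3 µA = 80.24
Sum: 14.32 + 71.53 + 6.151 + 80.24 = 172.241

172.241 µA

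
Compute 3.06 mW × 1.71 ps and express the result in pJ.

0.0052326 pJ

3.06 × 10⁻³ × 1.71 × 10⁻¹² = 5.2326 × 10⁻¹⁵ J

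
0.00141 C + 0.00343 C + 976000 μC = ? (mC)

980.84 mC

In mC:
  0.00141 C = 0.00141 × 10³ mC = 1.41
  0.00343 C = 0.00343 × 10³ mC = 3.43
  976000 μC = 976000 × 10⁻³ mC = 976
Sum: 1.41 + 3.43 + 976 = 980.84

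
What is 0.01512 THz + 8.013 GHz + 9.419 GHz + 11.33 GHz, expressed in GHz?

43.882 GHz

In GHz:
  0.01512 THz = 0.01512 × 10³ GHz = 15.12
  8.013 GHz → 8.013
  9.419 GHz → 9.419
  11.33 GHz → 11.33
Sum: 15.12 + 8.013 + 9.419 + 11.33 = 43.882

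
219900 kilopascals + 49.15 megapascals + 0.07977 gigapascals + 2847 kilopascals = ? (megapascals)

In megapascals:
  219900 kilopascals = 219900 × 10^-3 megapascals = 219.9
  49.15 megapascals → 49.15
  0.07977 gigapascals = 0.07977 × 10^3 megapascals = 79.77
  2847 kilopascals = 2847 × 10^-3 megapascals = 2.847
Sum: 219.9 + 49.15 + 79.77 + 2.847 = 351.667

351.667 megapascals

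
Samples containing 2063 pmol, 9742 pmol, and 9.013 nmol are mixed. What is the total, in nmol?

In nmol:
  2063 pmol = 2063e-3 nmol = 2.063
  9742 pmol = 9742e-3 nmol = 9.742
  9.013 nmol → 9.013
Sum: 2.063 + 9.742 + 9.013 = 20.818

20.818 nmol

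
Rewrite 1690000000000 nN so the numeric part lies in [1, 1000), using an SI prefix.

1.69 kN

= 1.69 × 10³ N; 10³ is kilo.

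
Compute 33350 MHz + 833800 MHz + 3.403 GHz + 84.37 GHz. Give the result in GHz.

In GHz:
  33350 MHz = 33350 × 10^-3 GHz = 33.35
  833800 MHz = 833800 × 10^-3 GHz = 833.8
  3.403 GHz → 3.403
  84.37 GHz → 84.37
Sum: 33.35 + 833.8 + 3.403 + 84.37 = 954.923

954.923 GHz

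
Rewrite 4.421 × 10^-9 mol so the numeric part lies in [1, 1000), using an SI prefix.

= 4.421 × 10^-9 mol; 10^-9 is nano.

4.421 nmol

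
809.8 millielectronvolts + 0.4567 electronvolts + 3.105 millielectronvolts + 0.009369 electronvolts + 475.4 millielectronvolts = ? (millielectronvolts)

1754.374 millielectronvolts

In millielectronvolts:
  809.8 millielectronvolts → 809.8
  0.4567 electronvolts = 0.4567 × 10³ millielectronvolts = 456.7
  3.105 millielectronvolts → 3.105
  0.009369 electronvolts = 0.009369 × 10³ millielectronvolts = 9.369
  475.4 millielectronvolts → 475.4
Sum: 809.8 + 456.7 + 3.105 + 9.369 + 475.4 = 1754.374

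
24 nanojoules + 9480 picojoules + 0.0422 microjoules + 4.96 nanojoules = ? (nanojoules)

In nanojoules:
  24 nanojoules → 24
  9480 picojoules = 9480 × 10^-3 nanojoules = 9.48
  0.0422 microjoules = 0.0422 × 10^3 nanojoules = 42.2
  4.96 nanojoules → 4.96
Sum: 24 + 9.48 + 42.2 + 4.96 = 80.64

80.64 nanojoules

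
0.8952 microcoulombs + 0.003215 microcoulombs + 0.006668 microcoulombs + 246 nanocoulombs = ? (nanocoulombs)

1151.083 nanocoulombs

In nanocoulombs:
  0.8952 microcoulombs = 0.8952 × 10^3 nanocoulombs = 895.2
  0.003215 microcoulombs = 0.003215 × 10^3 nanocoulombs = 3.215
  0.006668 microcoulombs = 0.006668 × 10^3 nanocoulombs = 6.668
  246 nanocoulombs → 246
Sum: 895.2 + 3.215 + 6.668 + 246 = 1151.083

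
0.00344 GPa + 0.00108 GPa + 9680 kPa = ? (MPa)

14.2 MPa

In MPa:
  0.00344 GPa = 0.00344 × 10^3 MPa = 3.44
  0.00108 GPa = 0.00108 × 10^3 MPa = 1.08
  9680 kPa = 9680 × 10^-3 MPa = 9.68
Sum: 3.44 + 1.08 + 9.68 = 14.2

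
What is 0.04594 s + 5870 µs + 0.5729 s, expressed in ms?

In ms:
  0.04594 s = 0.04594e3 ms = 45.94
  5870 µs = 5870e-3 ms = 5.87
  0.5729 s = 0.5729e3 ms = 572.9
Sum: 45.94 + 5.87 + 572.9 = 624.71

624.71 ms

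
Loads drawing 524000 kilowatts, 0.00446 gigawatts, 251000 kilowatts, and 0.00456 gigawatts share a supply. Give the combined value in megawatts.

784.02 megawatts

In megawatts:
  524000 kilowatts = 524000 × 10⁻³ megawatts = 524
  0.00446 gigawatts = 0.00446 × 10³ megawatts = 4.46
  251000 kilowatts = 251000 × 10⁻³ megawatts = 251
  0.00456 gigawatts = 0.00456 × 10³ megawatts = 4.56
Sum: 524 + 4.46 + 251 + 4.56 = 784.02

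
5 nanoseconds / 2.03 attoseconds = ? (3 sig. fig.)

2460000000

(5 × 10⁻⁹) / (2.03 × 10⁻¹⁸) = 2.463 × 10⁹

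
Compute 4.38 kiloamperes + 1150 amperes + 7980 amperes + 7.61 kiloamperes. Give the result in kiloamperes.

21.12 kiloamperes

In kiloamperes:
  4.38 kiloamperes → 4.38
  1150 amperes = 1150 × 10⁻³ kiloamperes = 1.15
  7980 amperes = 7980 × 10⁻³ kiloamperes = 7.98
  7.61 kiloamperes → 7.61
Sum: 4.38 + 1.15 + 7.98 + 7.61 = 21.12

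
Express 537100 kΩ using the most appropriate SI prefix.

537.1 MΩ

= 537.1 × 10⁶ Ω; 10⁶ is mega.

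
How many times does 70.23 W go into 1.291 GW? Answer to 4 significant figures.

18380000

(1.291 × 10^9) / (70.23) = 0.018382 × 10^9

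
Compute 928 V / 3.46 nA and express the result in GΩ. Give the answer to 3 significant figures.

268 GΩ

(928) / (3.46 × 10⁻⁹) = 268.21 × 10⁹ Ω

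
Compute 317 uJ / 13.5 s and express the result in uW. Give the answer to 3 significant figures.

(317 × 10^-6) / (13.5) = 23.481 × 10^-6 W

23.5 uW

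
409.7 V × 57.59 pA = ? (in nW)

23.594623 nW

409.7 × 57.59e-12 = 23594.623e-12 W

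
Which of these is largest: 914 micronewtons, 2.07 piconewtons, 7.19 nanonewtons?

914 micronewtons = 0.000914 newtons
2.07 piconewtons = 0.00000000000207 newtons
7.19 nanonewtons = 0.00000000719 newtons

914 micronewtons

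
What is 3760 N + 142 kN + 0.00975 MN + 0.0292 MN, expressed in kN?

In kN:
  3760 N = 3760 × 10⁻³ kN = 3.76
  142 kN → 142
  0.00975 MN = 0.00975 × 10³ kN = 9.75
  0.0292 MN = 0.0292 × 10³ kN = 29.2
Sum: 3.76 + 142 + 9.75 + 29.2 = 184.71

184.71 kN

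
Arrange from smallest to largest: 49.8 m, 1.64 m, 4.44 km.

49.8 m = 49.8 m
1.64 m = 1.64 m
4.44 km = 4440 m

1.64 m < 49.8 m < 4.44 km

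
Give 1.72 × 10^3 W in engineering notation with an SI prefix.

1.72 kW

= 1.72 × 10^3 W; 10^3 is kilo.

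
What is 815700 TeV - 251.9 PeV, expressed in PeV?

In PeV:
  815700 TeV = 815700e-3 PeV = 815.7
  251.9 PeV → 251.9
Difference: 815.7 - 251.9 = 563.8

563.8 PeV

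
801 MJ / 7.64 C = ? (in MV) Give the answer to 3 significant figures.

105 MV

(801 × 10^6) / (7.64) = 104.84 × 10^6 V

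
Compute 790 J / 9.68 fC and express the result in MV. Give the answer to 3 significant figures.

(790) / (9.68 × 10^-15) = 81.612 × 10^15 V

81600000000 MV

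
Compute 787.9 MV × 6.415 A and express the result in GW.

787.9e6 × 6.415 = 5054.3785e6 W

5.0543785 GW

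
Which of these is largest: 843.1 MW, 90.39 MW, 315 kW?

843.1 MW

843.1 MW = 843100000 W
90.39 MW = 90390000 W
315 kW = 315000 W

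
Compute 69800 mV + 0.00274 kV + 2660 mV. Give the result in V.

75.2 V

In V:
  69800 mV = 69800 × 10^-3 V = 69.8
  0.00274 kV = 0.00274 × 10^3 V = 2.74
  2660 mV = 2660 × 10^-3 V = 2.66
Sum: 69.8 + 2.74 + 2.66 = 75.2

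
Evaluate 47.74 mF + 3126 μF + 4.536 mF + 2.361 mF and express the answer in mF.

In mF:
  47.74 mF → 47.74
  3126 μF = 3126 × 10⁻³ mF = 3.126
  4.536 mF → 4.536
  2.361 mF → 2.361
Sum: 47.74 + 3.126 + 4.536 + 2.361 = 57.763

57.763 mF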